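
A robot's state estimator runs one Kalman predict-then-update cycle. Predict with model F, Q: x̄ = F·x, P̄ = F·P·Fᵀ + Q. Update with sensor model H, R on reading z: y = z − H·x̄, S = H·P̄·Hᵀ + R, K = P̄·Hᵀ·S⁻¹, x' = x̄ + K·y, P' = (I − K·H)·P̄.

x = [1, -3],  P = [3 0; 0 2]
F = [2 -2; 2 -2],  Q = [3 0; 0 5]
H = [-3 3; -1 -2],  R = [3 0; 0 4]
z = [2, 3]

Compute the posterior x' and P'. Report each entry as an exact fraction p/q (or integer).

x' = [-1021/838, -3101/5028]
P' = [241/419 305/838; 305/838 2375/5028]

x̄ = F·x = [8, 8]
P̄ = F·P·Fᵀ + Q = [23 20; 20 25]
y = z − H·x̄ = [2, 27]
S = H·P̄·Hᵀ + R = [75 -21; -21 207]
K = P̄·Hᵀ·S⁻¹ = [-177/838 -273/838; 545/5028 -1645/5028]
x' = x̄ + K·y = [-1021/838, -3101/5028]
P' = (I − K·H)·P̄ = [241/419 305/838; 305/838 2375/5028]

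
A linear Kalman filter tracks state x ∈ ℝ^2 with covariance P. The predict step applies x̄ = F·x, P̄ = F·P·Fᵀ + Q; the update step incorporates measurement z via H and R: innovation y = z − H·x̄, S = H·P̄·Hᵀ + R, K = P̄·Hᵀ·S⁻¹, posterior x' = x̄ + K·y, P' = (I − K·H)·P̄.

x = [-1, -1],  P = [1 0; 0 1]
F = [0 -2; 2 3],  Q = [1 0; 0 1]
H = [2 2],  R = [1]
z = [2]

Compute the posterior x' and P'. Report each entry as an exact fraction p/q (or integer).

x̄ = F·x = [2, -5]
P̄ = F·P·Fᵀ + Q = [5 -6; -6 14]
y = z − H·x̄ = [8]
S = H·P̄·Hᵀ + R = [29]
K = P̄·Hᵀ·S⁻¹ = [-2/29; 16/29]
x' = x̄ + K·y = [42/29, -17/29]
P' = (I − K·H)·P̄ = [141/29 -142/29; -142/29 150/29]

x' = [42/29, -17/29]
P' = [141/29 -142/29; -142/29 150/29]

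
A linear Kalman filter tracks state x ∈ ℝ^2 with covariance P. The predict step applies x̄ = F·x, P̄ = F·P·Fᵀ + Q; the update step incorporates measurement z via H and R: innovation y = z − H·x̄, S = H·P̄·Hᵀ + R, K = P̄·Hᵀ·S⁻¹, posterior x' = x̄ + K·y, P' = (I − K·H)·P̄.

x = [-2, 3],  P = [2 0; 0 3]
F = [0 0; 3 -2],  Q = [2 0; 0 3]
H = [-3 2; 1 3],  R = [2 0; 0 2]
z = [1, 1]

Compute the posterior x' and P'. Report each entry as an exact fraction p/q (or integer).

x' = [-439/4444, 123/404]
P' = [431/2222 9/202; 9/202 33/202]

x̄ = F·x = [0, -12]
P̄ = F·P·Fᵀ + Q = [2 0; 0 33]
y = z − H·x̄ = [25, 37]
S = H·P̄·Hᵀ + R = [152 192; 192 301]
K = P̄·Hᵀ·S⁻¹ = [-1095/4444 182/1111; 39/404 27/101]
x' = x̄ + K·y = [-439/4444, 123/404]
P' = (I − K·H)·P̄ = [431/2222 9/202; 9/202 33/202]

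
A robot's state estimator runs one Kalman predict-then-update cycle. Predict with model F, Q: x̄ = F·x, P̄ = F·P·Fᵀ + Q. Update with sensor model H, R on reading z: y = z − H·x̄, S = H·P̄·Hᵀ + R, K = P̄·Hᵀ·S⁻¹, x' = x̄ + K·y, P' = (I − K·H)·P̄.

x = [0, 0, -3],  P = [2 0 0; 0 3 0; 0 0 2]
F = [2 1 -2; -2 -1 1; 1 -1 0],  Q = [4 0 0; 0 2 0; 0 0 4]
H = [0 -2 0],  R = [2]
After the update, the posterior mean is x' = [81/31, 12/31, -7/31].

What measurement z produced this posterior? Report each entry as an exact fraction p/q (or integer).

z = [-1]

x̄ = F·x = [6, -3, 0]
P̄ = F·P·Fᵀ + Q = [23 -15 1; -15 15 -1; 1 -1 9]
S = H·P̄·Hᵀ + R = [62]
K = P̄·Hᵀ·S⁻¹ = [15/31; -15/31; 1/31]
x' − x̄ = [-105/31, 105/31, -7/31] = K·y
y = (KᵀK)⁻¹·Kᵀ·(x' − x̄) = [-7]
z = y + H·x̄ = [-7] + [6] = [-1]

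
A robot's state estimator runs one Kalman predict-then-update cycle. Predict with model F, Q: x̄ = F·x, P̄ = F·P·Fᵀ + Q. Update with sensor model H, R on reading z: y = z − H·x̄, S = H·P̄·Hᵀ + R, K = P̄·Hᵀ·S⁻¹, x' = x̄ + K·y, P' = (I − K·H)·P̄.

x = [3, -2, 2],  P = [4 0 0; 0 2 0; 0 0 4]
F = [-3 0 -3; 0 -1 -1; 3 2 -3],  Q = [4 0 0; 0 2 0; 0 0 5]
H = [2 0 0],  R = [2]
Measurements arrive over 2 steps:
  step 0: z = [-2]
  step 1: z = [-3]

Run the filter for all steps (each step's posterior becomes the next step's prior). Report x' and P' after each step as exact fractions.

step 0: x̄ = F·x = [-15, 0, -1]
step 0: P̄ = F·P·Fᵀ + Q = [76 12 0; 12 8 8; 0 8 85]
step 0: y = z − H·x̄ = [28]
step 0: S = H·P̄·Hᵀ + R = [306]
step 0: K = P̄·Hᵀ·S⁻¹ = [76/153; 4/51; 0]
step 0: x' = x̄ + K·y = [-167/153, 112/51, -1]
step 0: P' = (I − K·H)·P̄ = [76/153 4/51 0; 4/51 104/17 8; 0 8 85]
step 1: x̄ = F·x = [320/51, -61/51, 70/17]
step 1: P̄ = F·P·Fᵀ + Q = [13149/17 4747/17 12105/17; 4747/17 1855/17 4259/17; 12105/17 4259/17 11966/17]
step 1: y = z − H·x̄ = [-793/51]
step 1: S = H·P̄·Hᵀ + R = [52630/17]
step 1: K = P̄·Hᵀ·S⁻¹ = [13149/26315; 4747/26315; 2421/5263]
step 1: x' = x̄ + K·y = [-118021/78945, -105286/26315, -15973/5263]
step 1: P' = (I − K·H)·P̄ = [13149/26315 4747/26315 2421/5263; 4747/26315 220371/26315 -33521/5263; 2421/5263 -33521/5263 256744/5263]

step 0: x' = [-167/153, 112/51, -1], P' = [76/153 4/51 0; 4/51 104/17 8; 0 8 85]
step 1: x' = [-118021/78945, -105286/26315, -15973/5263], P' = [13149/26315 4747/26315 2421/5263; 4747/26315 220371/26315 -33521/5263; 2421/5263 -33521/5263 256744/5263]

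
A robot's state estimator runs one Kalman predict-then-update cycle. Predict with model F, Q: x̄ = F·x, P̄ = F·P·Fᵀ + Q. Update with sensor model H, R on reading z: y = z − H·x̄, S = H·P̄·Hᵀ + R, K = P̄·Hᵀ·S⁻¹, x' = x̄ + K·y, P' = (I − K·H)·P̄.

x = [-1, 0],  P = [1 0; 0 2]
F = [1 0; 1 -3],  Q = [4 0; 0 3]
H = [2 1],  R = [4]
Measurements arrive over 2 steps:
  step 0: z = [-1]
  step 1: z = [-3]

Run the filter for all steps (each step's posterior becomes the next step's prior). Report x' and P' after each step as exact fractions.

step 0: x̄ = F·x = [-1, -1]
step 0: P̄ = F·P·Fᵀ + Q = [5 1; 1 22]
step 0: y = z − H·x̄ = [2]
step 0: S = H·P̄·Hᵀ + R = [50]
step 0: K = P̄·Hᵀ·S⁻¹ = [11/50; 12/25]
step 0: x' = x̄ + K·y = [-14/25, -1/25]
step 0: P' = (I − K·H)·P̄ = [129/50 -107/25; -107/25 262/25]
step 1: x̄ = F·x = [-14/25, -11/25]
step 1: P̄ = F·P·Fᵀ + Q = [329/50 771/50; 771/50 6279/50]
step 1: y = z − H·x̄ = [-36/25]
step 1: S = H·P̄·Hᵀ + R = [10879/50]
step 1: K = P̄·Hᵀ·S⁻¹ = [1429/10879; 711/989]
step 1: x' = x̄ + K·y = [-8150/10879, -1459/989]
step 1: P' = (I − K·H)·P̄ = [30743/10879 -5070/989; -5070/989 12984/989]

step 0: x' = [-14/25, -1/25], P' = [129/50 -107/25; -107/25 262/25]
step 1: x' = [-8150/10879, -1459/989], P' = [30743/10879 -5070/989; -5070/989 12984/989]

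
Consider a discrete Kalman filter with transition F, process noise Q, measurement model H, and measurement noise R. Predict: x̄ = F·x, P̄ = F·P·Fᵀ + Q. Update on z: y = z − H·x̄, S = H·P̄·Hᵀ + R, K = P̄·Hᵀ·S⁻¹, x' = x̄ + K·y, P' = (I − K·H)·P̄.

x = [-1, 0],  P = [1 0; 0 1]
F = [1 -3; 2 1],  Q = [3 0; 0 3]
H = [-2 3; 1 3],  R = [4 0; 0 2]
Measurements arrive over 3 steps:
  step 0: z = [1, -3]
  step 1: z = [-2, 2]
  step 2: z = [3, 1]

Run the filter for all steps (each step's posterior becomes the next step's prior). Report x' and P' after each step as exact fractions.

step 0: x̄ = F·x = [-1, -2]
step 0: P̄ = F·P·Fᵀ + Q = [13 -1; -1 8]
step 0: y = z − H·x̄ = [5, 4]
step 0: S = H·P̄·Hᵀ + R = [140 49; 49 81]
step 0: K = P̄·Hᵀ·S⁻¹ = [-2839/8939 403/1277; 979/8939 278/1277]
step 0: x' = x̄ + K·y = [-11850/8939, -5199/8939]
step 0: P' = (I − K·H)·P̄ = [5666/8939 -8/8939; -8/8939 1300/8939]
step 1: x̄ = F·x = [3747/8939, -28899/8939]
step 1: P̄ = F·P·Fᵀ + Q = [44231/8939 7472/8939; 7472/8939 50749/8939]
step 1: y = z − H·x̄ = [76313/8939, 14404/1277]
step 1: S = H·P̄·Hᵀ + R = [579757/8939 49409/1277; 49409/1277 80526/1277]
step 1: K = P̄·Hᵀ·S⁻¹ = [-6743447/23176795 6877943/23176795; 2478391/23176795 5046446/23176795]
step 1: x' = x̄ + K·y = [29725922/23176795, 3151394/23176795]
step 1: P' = (I − K·H)·P̄ = [13576558/23176795 59776/23176795; 59776/23176795 3344372/23176795]
step 2: x̄ = F·x = [4054348/4635359, 62603238/23176795]
step 2: P̄ = F·P·Fᵀ + Q = [22569527/4635359 3364224/4635359; 3364224/4635359 127420093/23176795]
step 2: y = z − H·x̄ = [-77735849/23176795, -184904659/23176795]
step 2: S = H·P̄·Hᵀ + R = [1489025117/23176795 870622207/23176795; 870622207/23176795 1406908782/23176795]
step 2: K = P̄·Hᵀ·S⁻¹ = [-16771839763/57684398831 17074619923/57684398831; 6171028059/57684398831 12543909558/57684398831]
step 2: x' = x̄ + K·y = [-29514021934/57684398831, 35039043327/57684398831]
step 2: P' = (I − K·H)·P̄ = [33745532966/57684398831 134568960/57684398831; 134568960/57684398831 8317750052/57684398831]

step 0: x' = [-11850/8939, -5199/8939], P' = [5666/8939 -8/8939; -8/8939 1300/8939]
step 1: x' = [29725922/23176795, 3151394/23176795], P' = [13576558/23176795 59776/23176795; 59776/23176795 3344372/23176795]
step 2: x' = [-29514021934/57684398831, 35039043327/57684398831], P' = [33745532966/57684398831 134568960/57684398831; 134568960/57684398831 8317750052/57684398831]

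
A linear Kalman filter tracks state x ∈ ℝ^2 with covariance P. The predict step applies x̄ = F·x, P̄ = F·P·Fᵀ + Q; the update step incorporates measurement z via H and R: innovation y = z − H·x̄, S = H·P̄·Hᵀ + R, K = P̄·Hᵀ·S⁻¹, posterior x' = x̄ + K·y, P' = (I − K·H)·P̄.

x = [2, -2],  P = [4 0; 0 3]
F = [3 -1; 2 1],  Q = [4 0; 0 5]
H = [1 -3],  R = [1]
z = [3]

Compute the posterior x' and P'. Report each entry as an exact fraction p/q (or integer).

x̄ = F·x = [8, 2]
P̄ = F·P·Fᵀ + Q = [43 21; 21 24]
y = z − H·x̄ = [1]
S = H·P̄·Hᵀ + R = [134]
K = P̄·Hᵀ·S⁻¹ = [-10/67; -51/134]
x' = x̄ + K·y = [526/67, 217/134]
P' = (I − K·H)·P̄ = [2681/67 897/67; 897/67 615/134]

x' = [526/67, 217/134]
P' = [2681/67 897/67; 897/67 615/134]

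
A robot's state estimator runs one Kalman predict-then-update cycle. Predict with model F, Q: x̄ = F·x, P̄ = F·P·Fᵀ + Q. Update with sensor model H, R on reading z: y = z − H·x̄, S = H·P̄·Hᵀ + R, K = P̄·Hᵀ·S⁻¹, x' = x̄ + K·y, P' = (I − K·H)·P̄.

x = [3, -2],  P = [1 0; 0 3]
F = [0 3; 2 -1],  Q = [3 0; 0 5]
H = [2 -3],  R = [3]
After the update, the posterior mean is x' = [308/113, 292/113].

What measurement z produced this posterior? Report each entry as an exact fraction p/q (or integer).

z = [-2]

x̄ = F·x = [-6, 8]
P̄ = F·P·Fᵀ + Q = [30 -9; -9 12]
S = H·P̄·Hᵀ + R = [339]
K = P̄·Hᵀ·S⁻¹ = [29/113; -18/113]
x' − x̄ = [986/113, -612/113] = K·y
y = (KᵀK)⁻¹·Kᵀ·(x' − x̄) = [34]
z = y + H·x̄ = [34] + [-36] = [-2]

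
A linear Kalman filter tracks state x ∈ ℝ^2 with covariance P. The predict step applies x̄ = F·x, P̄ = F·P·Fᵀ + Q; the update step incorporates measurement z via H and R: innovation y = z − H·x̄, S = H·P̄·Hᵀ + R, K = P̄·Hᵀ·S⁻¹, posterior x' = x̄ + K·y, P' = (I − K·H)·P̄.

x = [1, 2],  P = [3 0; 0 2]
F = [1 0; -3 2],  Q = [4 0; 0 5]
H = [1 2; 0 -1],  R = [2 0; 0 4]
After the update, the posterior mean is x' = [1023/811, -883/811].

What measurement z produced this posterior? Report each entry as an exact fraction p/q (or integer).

x̄ = F·x = [1, 1]
P̄ = F·P·Fᵀ + Q = [7 -9; -9 40]
S = H·P̄·Hᵀ + R = [133 -71; -71 44]
K = P̄·Hᵀ·S⁻¹ = [155/811 416/811; 284/811 -279/811]
x' − x̄ = [212/811, -1694/811] = K·y
y = (KᵀK)⁻¹·Kᵀ·(x' − x̄) = [-4, 2]
z = y + H·x̄ = [-4, 2] + [3, -1] = [-1, 1]

z = [-1, 1]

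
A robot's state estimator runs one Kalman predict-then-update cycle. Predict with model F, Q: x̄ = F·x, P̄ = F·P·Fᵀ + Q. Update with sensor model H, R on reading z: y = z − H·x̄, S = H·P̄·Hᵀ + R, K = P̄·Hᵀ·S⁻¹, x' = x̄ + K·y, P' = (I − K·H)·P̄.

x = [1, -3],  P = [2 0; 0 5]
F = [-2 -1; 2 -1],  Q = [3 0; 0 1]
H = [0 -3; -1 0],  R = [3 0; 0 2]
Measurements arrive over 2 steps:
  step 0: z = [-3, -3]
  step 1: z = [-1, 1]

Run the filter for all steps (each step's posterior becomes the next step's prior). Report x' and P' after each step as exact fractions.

step 0: x' = [2141/747, 271/249], P' = [1322/747 -2/249; -2/249 27/83]
step 1: x' = [-239237/140933, 57451/140933], P' = [203254/140933 -10090/140933; -10090/140933 43897/140933]

step 0: x̄ = F·x = [1, 5]
step 0: P̄ = F·P·Fᵀ + Q = [16 -3; -3 14]
step 0: y = z − H·x̄ = [12, -2]
step 0: S = H·P̄·Hᵀ + R = [129 -9; -9 18]
step 0: K = P̄·Hᵀ·S⁻¹ = [2/249 -661/747; -27/83 1/249]
step 0: x' = x̄ + K·y = [2141/747, 271/249]
step 0: P' = (I − K·H)·P̄ = [1322/747 -2/249; -2/249 27/83]
step 1: x̄ = F·x = [-5095/747, 3469/747]
step 1: P̄ = F·P·Fᵀ + Q = [7748/747 -5045/747; -5045/747 6302/747]
step 1: y = z − H·x̄ = [3220/249, -4348/747]
step 1: S = H·P̄·Hᵀ + R = [6551/83 -5045/249; -5045/249 9242/747]
step 1: K = P̄·Hᵀ·S⁻¹ = [10090/140933 -101627/140933; -43897/140933 5045/140933]
step 1: x' = x̄ + K·y = [-239237/140933, 57451/140933]
step 1: P' = (I − K·H)·P̄ = [203254/140933 -10090/140933; -10090/140933 43897/140933]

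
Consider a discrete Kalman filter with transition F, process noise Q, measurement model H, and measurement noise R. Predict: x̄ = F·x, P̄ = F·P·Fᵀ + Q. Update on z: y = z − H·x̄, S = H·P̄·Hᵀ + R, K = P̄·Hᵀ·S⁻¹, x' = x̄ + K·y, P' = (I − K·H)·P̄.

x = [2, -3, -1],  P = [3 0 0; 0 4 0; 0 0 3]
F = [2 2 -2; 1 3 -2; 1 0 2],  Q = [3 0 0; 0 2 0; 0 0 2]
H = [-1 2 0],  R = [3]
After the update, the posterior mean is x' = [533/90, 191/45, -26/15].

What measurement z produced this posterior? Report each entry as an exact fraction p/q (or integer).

x̄ = F·x = [0, -5, 0]
P̄ = F·P·Fᵀ + Q = [43 42 -6; 42 53 -9; -6 -9 17]
S = H·P̄·Hᵀ + R = [90]
K = P̄·Hᵀ·S⁻¹ = [41/90; 32/45; -2/15]
x' − x̄ = [533/90, 416/45, -26/15] = K·y
y = (KᵀK)⁻¹·Kᵀ·(x' − x̄) = [13]
z = y + H·x̄ = [13] + [-10] = [3]

z = [3]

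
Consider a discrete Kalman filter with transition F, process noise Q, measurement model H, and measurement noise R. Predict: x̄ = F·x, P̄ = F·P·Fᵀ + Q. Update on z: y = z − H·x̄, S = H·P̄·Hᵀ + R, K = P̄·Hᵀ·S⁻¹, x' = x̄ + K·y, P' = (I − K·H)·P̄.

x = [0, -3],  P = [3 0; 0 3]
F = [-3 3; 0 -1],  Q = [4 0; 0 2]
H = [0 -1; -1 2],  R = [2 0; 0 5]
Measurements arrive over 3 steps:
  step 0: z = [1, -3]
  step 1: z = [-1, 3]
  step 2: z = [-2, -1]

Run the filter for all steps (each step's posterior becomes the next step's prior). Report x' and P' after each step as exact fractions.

step 0: x̄ = F·x = [-9, 3]
step 0: P̄ = F·P·Fᵀ + Q = [58 -9; -9 5]
step 0: y = z − H·x̄ = [4, -18]
step 0: S = H·P̄·Hᵀ + R = [7 -19; -19 119]
step 0: K = P̄·Hᵀ·S⁻¹ = [-373/472 -361/472; -117/236 19/236]
step 0: x' = x̄ + K·y = [379/236, -51/118]
step 0: P' = (I − K·H)·P̄ = [3297/472 373/236; 373/236 117/118]
step 1: x̄ = F·x = [-1443/236, 51/118]
step 1: P̄ = F·P·Fᵀ + Q = [22345/472 417/236; 417/236 353/118]
step 1: y = z − H·x̄ = [-67/118, -939/236]
step 1: S = H·P̄·Hᵀ + R = [589/118 -995/236; -995/236 27017/472]
step 1: K = P̄·Hᵀ·S⁻¹ = [-67457/63233 -53363/63233; -36216/63233 1990/63233]
step 1: x' = x̄ + K·y = [-136009/63233, 39975/63233]
step 1: P' = (I − K·H)·P̄ = [536643/63233 134914/63233; 134914/63233 72432/63233]
step 2: x̄ = F·x = [527952/63233, -39975/63233]
step 2: P̄ = F·P·Fᵀ + Q = [3306155/63233 187446/63233; 187446/63233 198898/63233]
step 2: y = z − H·x̄ = [-166441/63233, 544669/63233]
step 2: S = H·P̄·Hᵀ + R = [325364/63233 -210350/63233; -210350/63233 3668128/63233]
step 2: K = P̄·Hᵀ·S⁻¹ = [-10312393/9087262 -3926576/4543631; -2709567/4543631 105175/4543631]
step 2: x' = x̄ + K·y = [35371953/9087262, 5165609/4543631]
step 2: P' = (I − K·H)·P̄ = [40257666/4543631 10312393/4543631; 10312393/4543631 5419134/4543631]

step 0: x' = [379/236, -51/118], P' = [3297/472 373/236; 373/236 117/118]
step 1: x' = [-136009/63233, 39975/63233], P' = [536643/63233 134914/63233; 134914/63233 72432/63233]
step 2: x' = [35371953/9087262, 5165609/4543631], P' = [40257666/4543631 10312393/4543631; 10312393/4543631 5419134/4543631]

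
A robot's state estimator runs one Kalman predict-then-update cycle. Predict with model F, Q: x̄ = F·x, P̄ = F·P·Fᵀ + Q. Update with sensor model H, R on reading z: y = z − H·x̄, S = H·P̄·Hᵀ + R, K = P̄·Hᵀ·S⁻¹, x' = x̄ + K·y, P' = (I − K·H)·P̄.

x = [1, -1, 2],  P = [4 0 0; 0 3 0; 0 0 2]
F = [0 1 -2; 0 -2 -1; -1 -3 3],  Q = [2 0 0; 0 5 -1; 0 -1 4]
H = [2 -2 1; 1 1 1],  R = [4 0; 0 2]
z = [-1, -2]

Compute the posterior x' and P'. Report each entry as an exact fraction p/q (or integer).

x' = [-7574/1755, -3067/1755, 7463/1755]
P' = [39167/3510 12451/3510 -26242/1755; 12451/3510 6203/3510 -8306/1755; -26242/1755 -8306/1755 37324/1755]

x̄ = F·x = [-5, 0, 8]
P̄ = F·P·Fᵀ + Q = [13 -2 -21; -2 19 11; -21 11 53]
y = z − H·x̄ = [1, -5]
S = H·P̄·Hᵀ + R = [73 -33; -33 63]
K = P̄·Hᵀ·S⁻¹ = [79/1170 -433/3510; -343/1170 1021/3510; 121/585 1388/1755]
x' = x̄ + K·y = [-7574/1755, -3067/1755, 7463/1755]
P' = (I − K·H)·P̄ = [39167/3510 12451/3510 -26242/1755; 12451/3510 6203/3510 -8306/1755; -26242/1755 -8306/1755 37324/1755]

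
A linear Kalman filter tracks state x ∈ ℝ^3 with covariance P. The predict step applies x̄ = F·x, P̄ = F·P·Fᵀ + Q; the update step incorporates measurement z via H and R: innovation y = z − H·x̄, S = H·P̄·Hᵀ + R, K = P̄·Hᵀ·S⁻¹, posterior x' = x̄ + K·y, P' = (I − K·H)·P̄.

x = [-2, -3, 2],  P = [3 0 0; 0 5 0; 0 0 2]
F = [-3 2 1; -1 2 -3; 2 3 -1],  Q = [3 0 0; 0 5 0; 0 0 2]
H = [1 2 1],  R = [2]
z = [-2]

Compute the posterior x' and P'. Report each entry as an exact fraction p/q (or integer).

x' = [490/59, -815/531, -3904/531]
P' = [1772/59 -383/59 -982/59; -383/59 3401/531 -3065/531; -982/59 -3065/531 15230/531]

x̄ = F·x = [2, -10, -15]
P̄ = F·P·Fᵀ + Q = [52 23 10; 23 46 30; 10 30 61]
y = z − H·x̄ = [31]
S = H·P̄·Hᵀ + R = [531]
K = P̄·Hᵀ·S⁻¹ = [12/59; 145/531; 131/531]
x' = x̄ + K·y = [490/59, -815/531, -3904/531]
P' = (I − K·H)·P̄ = [1772/59 -383/59 -982/59; -383/59 3401/531 -3065/531; -982/59 -3065/531 15230/531]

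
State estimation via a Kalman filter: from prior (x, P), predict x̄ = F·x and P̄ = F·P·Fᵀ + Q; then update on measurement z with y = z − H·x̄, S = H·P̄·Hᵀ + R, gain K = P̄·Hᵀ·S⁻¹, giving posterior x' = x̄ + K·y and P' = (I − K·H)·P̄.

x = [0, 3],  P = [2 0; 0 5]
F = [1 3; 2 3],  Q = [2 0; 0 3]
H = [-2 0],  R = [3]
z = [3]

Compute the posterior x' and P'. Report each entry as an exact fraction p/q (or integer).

x̄ = F·x = [9, 9]
P̄ = F·P·Fᵀ + Q = [49 49; 49 56]
y = z − H·x̄ = [21]
S = H·P̄·Hᵀ + R = [199]
K = P̄·Hᵀ·S⁻¹ = [-98/199; -98/199]
x' = x̄ + K·y = [-267/199, -267/199]
P' = (I − K·H)·P̄ = [147/199 147/199; 147/199 1540/199]

x' = [-267/199, -267/199]
P' = [147/199 147/199; 147/199 1540/199]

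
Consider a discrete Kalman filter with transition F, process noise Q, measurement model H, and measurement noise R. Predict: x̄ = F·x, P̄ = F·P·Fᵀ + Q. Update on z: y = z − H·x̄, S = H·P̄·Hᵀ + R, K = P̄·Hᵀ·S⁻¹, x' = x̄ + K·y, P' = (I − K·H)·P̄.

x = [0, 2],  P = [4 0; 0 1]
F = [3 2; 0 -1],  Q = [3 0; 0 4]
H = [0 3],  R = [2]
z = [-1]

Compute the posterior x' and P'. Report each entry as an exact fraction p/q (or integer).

x' = [158/47, -19/47]
P' = [1985/47 -4/47; -4/47 10/47]

x̄ = F·x = [4, -2]
P̄ = F·P·Fᵀ + Q = [43 -2; -2 5]
y = z − H·x̄ = [5]
S = H·P̄·Hᵀ + R = [47]
K = P̄·Hᵀ·S⁻¹ = [-6/47; 15/47]
x' = x̄ + K·y = [158/47, -19/47]
P' = (I − K·H)·P̄ = [1985/47 -4/47; -4/47 10/47]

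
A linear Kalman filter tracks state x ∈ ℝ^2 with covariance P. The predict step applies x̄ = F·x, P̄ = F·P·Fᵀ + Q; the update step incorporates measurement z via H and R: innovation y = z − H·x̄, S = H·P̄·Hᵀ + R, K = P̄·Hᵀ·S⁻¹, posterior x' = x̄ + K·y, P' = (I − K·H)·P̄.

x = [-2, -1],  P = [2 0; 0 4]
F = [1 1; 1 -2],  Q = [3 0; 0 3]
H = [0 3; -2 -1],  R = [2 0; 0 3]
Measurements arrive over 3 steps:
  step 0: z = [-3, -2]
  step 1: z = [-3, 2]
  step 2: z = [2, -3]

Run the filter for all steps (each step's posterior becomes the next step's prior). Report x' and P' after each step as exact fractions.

step 0: x' = [2233/2049, -659/683], P' = [499/683 -72/683; -72/683 150/683]
step 1: x' = [-49942/97503, -82001/97503], P' = [42757/65002 -2741/32501; -2741/32501 6808/32501]
step 2: x' = [12365783/17725617, 13415824/17725617], P' = [3882388/5908539 -499390/5908539; -499390/5908539 1236226/5908539]

step 0: x̄ = F·x = [-3, 0]
step 0: P̄ = F·P·Fᵀ + Q = [9 -6; -6 21]
step 0: y = z − H·x̄ = [-3, -8]
step 0: S = H·P̄·Hᵀ + R = [191 -27; -27 36]
step 0: K = P̄·Hᵀ·S⁻¹ = [-108/683 -926/2049; 225/683 -2/683]
step 0: x' = x̄ + K·y = [2233/2049, -659/683]
step 0: P' = (I − K·H)·P̄ = [499/683 -72/683; -72/683 150/683]
step 1: x̄ = F·x = [256/2049, 6187/2049]
step 1: P̄ = F·P·Fᵀ + Q = [2554/683 271/683; 271/683 3436/683]
step 1: y = z − H·x̄ = [-8236/683, 3599/683]
step 1: S = H·P̄·Hᵀ + R = [32290/683 -11934/683; -11934/683 16785/683]
step 1: K = P̄·Hᵀ·S⁻¹ = [-8223/65002 -40016/97503; 10212/32501 -442/32501]
step 1: x' = x̄ + K·y = [-49942/97503, -82001/97503]
step 1: P' = (I − K·H)·P̄ = [42757/65002 -2741/32501; -2741/32501 6808/32501]
step 2: x̄ = F·x = [-6283/4643, 38020/32501]
step 2: P̄ = F·P·Fᵀ + Q = [34345/9286 3001/9286; 3001/9286 314155/65002]
step 2: y = z − H·x̄ = [-49058/32501, -147445/32501]
step 2: S = H·P̄·Hᵀ + R = [2957399/65002 -1068507/65002; -1068507/65002 1554849/65002]
step 2: K = P̄·Hᵀ·S⁻¹ = [-249695/1969513 -7265386/17725617; 618113/1969513 -237446/17725617]
step 2: x' = x̄ + K·y = [12365783/17725617, 13415824/17725617]
step 2: P' = (I − K·H)·P̄ = [3882388/5908539 -499390/5908539; -499390/5908539 1236226/5908539]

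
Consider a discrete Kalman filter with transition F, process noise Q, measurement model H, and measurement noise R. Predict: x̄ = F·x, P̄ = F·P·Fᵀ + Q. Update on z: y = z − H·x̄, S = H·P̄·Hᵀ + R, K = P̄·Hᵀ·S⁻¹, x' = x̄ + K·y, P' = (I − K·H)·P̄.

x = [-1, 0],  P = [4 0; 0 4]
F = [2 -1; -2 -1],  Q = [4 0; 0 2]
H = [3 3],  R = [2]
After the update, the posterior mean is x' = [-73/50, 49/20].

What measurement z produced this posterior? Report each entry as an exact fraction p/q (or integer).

x̄ = F·x = [-2, 2]
P̄ = F·P·Fᵀ + Q = [24 -12; -12 22]
S = H·P̄·Hᵀ + R = [200]
K = P̄·Hᵀ·S⁻¹ = [9/50; 3/20]
x' − x̄ = [27/50, 9/20] = K·y
y = (KᵀK)⁻¹·Kᵀ·(x' − x̄) = [3]
z = y + H·x̄ = [3] + [0] = [3]

z = [3]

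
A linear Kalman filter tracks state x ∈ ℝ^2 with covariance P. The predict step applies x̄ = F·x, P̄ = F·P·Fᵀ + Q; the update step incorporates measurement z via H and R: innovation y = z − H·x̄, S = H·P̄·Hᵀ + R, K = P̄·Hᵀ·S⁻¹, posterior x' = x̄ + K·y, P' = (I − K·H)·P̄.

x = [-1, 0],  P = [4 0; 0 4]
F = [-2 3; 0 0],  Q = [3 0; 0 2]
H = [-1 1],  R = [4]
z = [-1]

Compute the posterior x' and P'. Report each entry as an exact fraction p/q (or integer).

x̄ = F·x = [2, 0]
P̄ = F·P·Fᵀ + Q = [55 0; 0 2]
y = z − H·x̄ = [1]
S = H·P̄·Hᵀ + R = [61]
K = P̄·Hᵀ·S⁻¹ = [-55/61; 2/61]
x' = x̄ + K·y = [67/61, 2/61]
P' = (I − K·H)·P̄ = [330/61 110/61; 110/61 118/61]

x' = [67/61, 2/61]
P' = [330/61 110/61; 110/61 118/61]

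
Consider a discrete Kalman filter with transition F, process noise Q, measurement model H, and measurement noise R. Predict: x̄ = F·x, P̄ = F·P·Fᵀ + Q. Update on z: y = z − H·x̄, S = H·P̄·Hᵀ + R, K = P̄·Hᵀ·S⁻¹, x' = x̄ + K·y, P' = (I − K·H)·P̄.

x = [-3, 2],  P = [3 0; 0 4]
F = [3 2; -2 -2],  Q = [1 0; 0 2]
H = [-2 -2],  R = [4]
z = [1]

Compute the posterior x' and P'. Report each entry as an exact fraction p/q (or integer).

x' = [-10/7, 4/7]
P' = [208/7 -198/7; -198/7 194/7]

x̄ = F·x = [-5, 2]
P̄ = F·P·Fᵀ + Q = [44 -34; -34 30]
y = z − H·x̄ = [-5]
S = H·P̄·Hᵀ + R = [28]
K = P̄·Hᵀ·S⁻¹ = [-5/7; 2/7]
x' = x̄ + K·y = [-10/7, 4/7]
P' = (I − K·H)·P̄ = [208/7 -198/7; -198/7 194/7]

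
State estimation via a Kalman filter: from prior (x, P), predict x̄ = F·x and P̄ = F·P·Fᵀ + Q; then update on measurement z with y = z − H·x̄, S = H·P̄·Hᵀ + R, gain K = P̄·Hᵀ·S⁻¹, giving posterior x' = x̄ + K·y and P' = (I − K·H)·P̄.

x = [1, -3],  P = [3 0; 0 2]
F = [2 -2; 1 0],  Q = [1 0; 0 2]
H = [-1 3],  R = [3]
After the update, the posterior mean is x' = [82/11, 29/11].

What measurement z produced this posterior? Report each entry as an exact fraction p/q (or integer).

x̄ = F·x = [8, 1]
P̄ = F·P·Fᵀ + Q = [21 6; 6 5]
S = H·P̄·Hᵀ + R = [33]
K = P̄·Hᵀ·S⁻¹ = [-1/11; 3/11]
x' − x̄ = [-6/11, 18/11] = K·y
y = (KᵀK)⁻¹·Kᵀ·(x' − x̄) = [6]
z = y + H·x̄ = [6] + [-5] = [1]

z = [1]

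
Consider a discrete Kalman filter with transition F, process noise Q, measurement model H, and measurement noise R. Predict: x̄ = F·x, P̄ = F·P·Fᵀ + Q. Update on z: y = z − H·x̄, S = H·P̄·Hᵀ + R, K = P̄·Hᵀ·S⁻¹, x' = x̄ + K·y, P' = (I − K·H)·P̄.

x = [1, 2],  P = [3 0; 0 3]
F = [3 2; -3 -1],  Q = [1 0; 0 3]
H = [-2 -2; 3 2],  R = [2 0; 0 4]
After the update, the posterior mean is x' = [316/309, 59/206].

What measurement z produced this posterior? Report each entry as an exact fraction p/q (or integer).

x̄ = F·x = [7, -5]
P̄ = F·P·Fᵀ + Q = [40 -33; -33 33]
S = H·P̄·Hᵀ + R = [30 -42; -42 100]
K = P̄·Hᵀ·S⁻¹ = [217/309 86/103; -231/206 -165/206]
x' − x̄ = [-1847/309, 1089/206] = K·y
y = (KᵀK)⁻¹·Kᵀ·(x' − x̄) = [1, -8]
z = y + H·x̄ = [1, -8] + [-4, 11] = [-3, 3]

z = [-3, 3]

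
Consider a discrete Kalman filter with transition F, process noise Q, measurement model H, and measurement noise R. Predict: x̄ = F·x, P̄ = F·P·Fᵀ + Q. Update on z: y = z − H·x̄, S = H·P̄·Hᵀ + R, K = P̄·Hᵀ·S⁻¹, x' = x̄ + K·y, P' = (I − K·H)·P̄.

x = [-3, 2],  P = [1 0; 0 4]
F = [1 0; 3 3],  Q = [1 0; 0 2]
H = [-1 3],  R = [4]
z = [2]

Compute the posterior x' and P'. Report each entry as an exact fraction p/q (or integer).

x' = [-1177/411, -43/137]
P' = [773/411 89/137; 89/137 91/137]

x̄ = F·x = [-3, -3]
P̄ = F·P·Fᵀ + Q = [2 3; 3 47]
y = z − H·x̄ = [8]
S = H·P̄·Hᵀ + R = [411]
K = P̄·Hᵀ·S⁻¹ = [7/411; 46/137]
x' = x̄ + K·y = [-1177/411, -43/137]
P' = (I − K·H)·P̄ = [773/411 89/137; 89/137 91/137]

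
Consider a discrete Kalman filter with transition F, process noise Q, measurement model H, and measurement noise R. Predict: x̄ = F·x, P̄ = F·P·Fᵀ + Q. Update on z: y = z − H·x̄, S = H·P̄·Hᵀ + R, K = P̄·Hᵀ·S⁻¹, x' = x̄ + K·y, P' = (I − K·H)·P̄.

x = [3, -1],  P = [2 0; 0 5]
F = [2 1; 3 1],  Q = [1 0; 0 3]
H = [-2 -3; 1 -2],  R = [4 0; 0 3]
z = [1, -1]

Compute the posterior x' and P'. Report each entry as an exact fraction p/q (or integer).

x' = [-250/413, 131/767]
P' = [261/413 -6/59; -6/59 216/767]

x̄ = F·x = [5, 8]
P̄ = F·P·Fᵀ + Q = [14 17; 17 26]
y = z − H·x̄ = [35, 10]
S = H·P̄·Hᵀ + R = [498 145; 145 53]
K = P̄·Hᵀ·S⁻¹ = [-99/413 115/413; -123/767 -170/767]
x' = x̄ + K·y = [-250/413, 131/767]
P' = (I − K·H)·P̄ = [261/413 -6/59; -6/59 216/767]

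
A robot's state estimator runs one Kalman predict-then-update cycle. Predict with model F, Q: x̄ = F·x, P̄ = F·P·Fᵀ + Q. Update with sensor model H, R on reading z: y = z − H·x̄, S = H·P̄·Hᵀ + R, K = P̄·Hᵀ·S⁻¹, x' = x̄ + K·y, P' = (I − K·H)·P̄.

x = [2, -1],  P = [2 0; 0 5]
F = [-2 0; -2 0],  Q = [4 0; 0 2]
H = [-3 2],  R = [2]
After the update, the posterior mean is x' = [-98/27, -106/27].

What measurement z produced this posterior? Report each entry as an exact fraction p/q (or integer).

x̄ = F·x = [-4, -4]
P̄ = F·P·Fᵀ + Q = [12 8; 8 10]
S = H·P̄·Hᵀ + R = [54]
K = P̄·Hᵀ·S⁻¹ = [-10/27; -2/27]
x' − x̄ = [10/27, 2/27] = K·y
y = (KᵀK)⁻¹·Kᵀ·(x' − x̄) = [-1]
z = y + H·x̄ = [-1] + [4] = [3]

z = [3]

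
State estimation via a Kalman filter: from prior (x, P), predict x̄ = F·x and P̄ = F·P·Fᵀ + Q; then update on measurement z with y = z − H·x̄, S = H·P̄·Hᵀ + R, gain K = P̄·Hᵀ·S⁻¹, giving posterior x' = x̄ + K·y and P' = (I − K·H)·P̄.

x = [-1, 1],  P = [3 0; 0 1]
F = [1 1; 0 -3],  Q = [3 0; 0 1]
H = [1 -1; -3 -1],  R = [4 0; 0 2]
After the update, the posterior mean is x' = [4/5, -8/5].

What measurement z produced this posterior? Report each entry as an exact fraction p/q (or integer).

x̄ = F·x = [0, -3]
P̄ = F·P·Fᵀ + Q = [7 -3; -3 10]
S = H·P̄·Hᵀ + R = [27 -17; -17 57]
K = P̄·Hᵀ·S⁻¹ = [132/625 -158/625; -379/625 -124/625]
x' − x̄ = [4/5, 7/5] = K·y
y = (KᵀK)⁻¹·Kᵀ·(x' − x̄) = [-1, -4]
z = y + H·x̄ = [-1, -4] + [3, 3] = [2, -1]

z = [2, -1]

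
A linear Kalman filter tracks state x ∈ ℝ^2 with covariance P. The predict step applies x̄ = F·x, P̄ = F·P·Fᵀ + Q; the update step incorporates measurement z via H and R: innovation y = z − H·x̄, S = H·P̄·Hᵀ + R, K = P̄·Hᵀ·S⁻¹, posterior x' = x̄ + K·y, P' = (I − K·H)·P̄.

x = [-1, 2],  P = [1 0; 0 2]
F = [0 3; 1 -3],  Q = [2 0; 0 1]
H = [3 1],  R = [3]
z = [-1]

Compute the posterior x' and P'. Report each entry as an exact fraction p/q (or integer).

x̄ = F·x = [6, -7]
P̄ = F·P·Fᵀ + Q = [20 -18; -18 20]
y = z − H·x̄ = [-12]
S = H·P̄·Hᵀ + R = [95]
K = P̄·Hᵀ·S⁻¹ = [42/95; -34/95]
x' = x̄ + K·y = [66/95, -257/95]
P' = (I − K·H)·P̄ = [136/95 -282/95; -282/95 744/95]

x' = [66/95, -257/95]
P' = [136/95 -282/95; -282/95 744/95]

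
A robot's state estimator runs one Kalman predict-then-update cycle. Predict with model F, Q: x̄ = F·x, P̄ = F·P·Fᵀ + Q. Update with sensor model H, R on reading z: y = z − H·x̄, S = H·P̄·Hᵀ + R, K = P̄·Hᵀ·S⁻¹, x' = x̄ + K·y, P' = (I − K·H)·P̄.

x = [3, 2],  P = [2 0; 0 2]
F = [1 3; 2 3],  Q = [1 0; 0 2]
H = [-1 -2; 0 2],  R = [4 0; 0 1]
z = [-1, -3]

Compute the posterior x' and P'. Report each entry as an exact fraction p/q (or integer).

x' = [889/1089, -364/363]
P' = [2164/1089 -40/363; -40/363 24/121]

x̄ = F·x = [9, 12]
P̄ = F·P·Fᵀ + Q = [21 22; 22 28]
y = z − H·x̄ = [32, -27]
S = H·P̄·Hᵀ + R = [225 -156; -156 113]
K = P̄·Hᵀ·S⁻¹ = [-481/1089 -80/363; -26/363 48/121]
x' = x̄ + K·y = [889/1089, -364/363]
P' = (I − K·H)·P̄ = [2164/1089 -40/363; -40/363 24/121]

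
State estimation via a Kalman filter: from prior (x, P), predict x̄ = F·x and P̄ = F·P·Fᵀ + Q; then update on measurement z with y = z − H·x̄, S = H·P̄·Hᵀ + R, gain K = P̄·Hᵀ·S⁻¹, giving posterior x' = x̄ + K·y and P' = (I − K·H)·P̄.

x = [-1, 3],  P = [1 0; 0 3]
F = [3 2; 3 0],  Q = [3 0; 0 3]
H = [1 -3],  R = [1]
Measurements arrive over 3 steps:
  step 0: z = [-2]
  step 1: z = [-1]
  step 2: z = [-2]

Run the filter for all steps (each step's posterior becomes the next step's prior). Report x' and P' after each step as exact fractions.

step 0: x' = [279/79, 141/79], P' = [1887/79 630/79; 630/79 219/79]
step 1: x' = [186306/56137, 81252/56137], P' = [1243977/56137 426870/56137; 426870/56137 152589/56137]
step 2: x' = [111020244/36888895, 61880364/36888895], P' = [824861967/36888895 283012002/36888895; 283012002/36888895 101115867/36888895]

step 0: x̄ = F·x = [3, -3]
step 0: P̄ = F·P·Fᵀ + Q = [24 9; 9 12]
step 0: y = z − H·x̄ = [-14]
step 0: S = H·P̄·Hᵀ + R = [79]
step 0: K = P̄·Hᵀ·S⁻¹ = [-3/79; -27/79]
step 0: x' = x̄ + K·y = [279/79, 141/79]
step 0: P' = (I − K·H)·P̄ = [1887/79 630/79; 630/79 219/79]
step 1: x̄ = F·x = [1119/79, 837/79]
step 1: P̄ = F·P·Fᵀ + Q = [25656/79 20763/79; 20763/79 17220/79]
step 1: y = z − H·x̄ = [1313/79]
step 1: S = H·P̄·Hᵀ + R = [56137/79]
step 1: K = P̄·Hᵀ·S⁻¹ = [-36633/56137; -30897/56137]
step 1: x' = x̄ + K·y = [186306/56137, 81252/56137]
step 1: P' = (I − K·H)·P̄ = [1243977/56137 426870/56137; 426870/56137 152589/56137]
step 2: x̄ = F·x = [721422/56137, 558918/56137]
step 2: P̄ = F·P·Fᵀ + Q = [17097000/56137 13757013/56137; 13757013/56137 11364204/56137]
step 2: y = z − H·x̄ = [843058/56137]
step 2: S = H·P̄·Hᵀ + R = [36888895/56137]
step 2: K = P̄·Hᵀ·S⁻¹ = [-24174039/36888895; -20335599/36888895]
step 2: x' = x̄ + K·y = [111020244/36888895, 61880364/36888895]
step 2: P' = (I − K·H)·P̄ = [824861967/36888895 283012002/36888895; 283012002/36888895 101115867/36888895]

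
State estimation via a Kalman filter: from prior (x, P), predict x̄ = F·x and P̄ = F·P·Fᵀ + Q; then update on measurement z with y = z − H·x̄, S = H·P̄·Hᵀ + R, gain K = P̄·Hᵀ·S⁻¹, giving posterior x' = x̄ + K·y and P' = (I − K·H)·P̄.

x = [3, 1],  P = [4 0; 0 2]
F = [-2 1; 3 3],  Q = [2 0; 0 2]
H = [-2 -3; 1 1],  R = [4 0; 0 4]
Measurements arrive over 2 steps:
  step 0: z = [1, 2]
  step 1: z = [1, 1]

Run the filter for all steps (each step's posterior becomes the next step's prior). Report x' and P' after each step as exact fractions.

step 0: x' = [-23/47, 15/47], P' = [8040/611 -5644/611; -5644/611 4204/611]
step 1: x' = [151030/79543, -353503/238629], P' = [1398336/79543 -947612/79543; -947612/79543 2016484/238629]

step 0: x̄ = F·x = [-5, 12]
step 0: P̄ = F·P·Fᵀ + Q = [20 -18; -18 56]
step 0: y = z − H·x̄ = [27, -5]
step 0: S = H·P̄·Hᵀ + R = [372 -118; -118 44]
step 0: K = P̄·Hᵀ·S⁻¹ = [213/611 599/611; -331/611 -360/611]
step 0: x' = x̄ + K·y = [-23/47, 15/47]
step 0: P' = (I − K·H)·P̄ = [8040/611 -5644/611; -5644/611 4204/611]
step 1: x̄ = F·x = [61/47, -24/47]
step 1: P̄ = F·P·Fᵀ + Q = [60162/611 -18696/611; -18696/611 9826/611]
step 1: y = z − H·x̄ = [97/47, 10/47]
step 1: S = H·P̄·Hᵀ + R = [107174/611 -56322/611; -56322/611 35040/611]
step 1: K = P̄·Hᵀ·S⁻¹ = [11541/79543 112681/79543; -30315/79543 -206588/238629]
step 1: x' = x̄ + K·y = [151030/79543, -353503/238629]
step 1: P' = (I − K·H)·P̄ = [1398336/79543 -947612/79543; -947612/79543 2016484/238629]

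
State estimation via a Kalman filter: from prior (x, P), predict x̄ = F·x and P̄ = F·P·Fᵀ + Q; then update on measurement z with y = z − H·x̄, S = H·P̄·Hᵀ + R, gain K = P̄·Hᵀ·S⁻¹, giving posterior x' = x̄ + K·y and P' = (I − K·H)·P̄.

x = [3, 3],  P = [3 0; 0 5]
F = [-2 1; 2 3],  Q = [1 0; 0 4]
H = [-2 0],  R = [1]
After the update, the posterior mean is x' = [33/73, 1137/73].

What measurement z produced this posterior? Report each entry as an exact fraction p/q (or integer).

z = [-1]

x̄ = F·x = [-3, 15]
P̄ = F·P·Fᵀ + Q = [18 3; 3 61]
S = H·P̄·Hᵀ + R = [73]
K = P̄·Hᵀ·S⁻¹ = [-36/73; -6/73]
x' − x̄ = [252/73, 42/73] = K·y
y = (KᵀK)⁻¹·Kᵀ·(x' − x̄) = [-7]
z = y + H·x̄ = [-7] + [6] = [-1]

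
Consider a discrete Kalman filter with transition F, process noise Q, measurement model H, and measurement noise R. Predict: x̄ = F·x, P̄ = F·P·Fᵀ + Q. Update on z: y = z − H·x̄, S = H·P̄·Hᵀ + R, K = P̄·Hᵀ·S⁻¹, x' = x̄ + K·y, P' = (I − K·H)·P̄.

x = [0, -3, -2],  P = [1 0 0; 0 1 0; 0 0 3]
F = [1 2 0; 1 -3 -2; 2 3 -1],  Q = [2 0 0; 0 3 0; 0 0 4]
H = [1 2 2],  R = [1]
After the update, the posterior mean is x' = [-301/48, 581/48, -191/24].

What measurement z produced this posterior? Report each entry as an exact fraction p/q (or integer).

z = [2]

x̄ = F·x = [-6, 13, -7]
P̄ = F·P·Fᵀ + Q = [7 -5 8; -5 25 -1; 8 -1 20]
S = H·P̄·Hᵀ + R = [192]
K = P̄·Hᵀ·S⁻¹ = [13/192; 43/192; 23/96]
x' − x̄ = [-13/48, -43/48, -23/24] = K·y
y = (KᵀK)⁻¹·Kᵀ·(x' − x̄) = [-4]
z = y + H·x̄ = [-4] + [6] = [2]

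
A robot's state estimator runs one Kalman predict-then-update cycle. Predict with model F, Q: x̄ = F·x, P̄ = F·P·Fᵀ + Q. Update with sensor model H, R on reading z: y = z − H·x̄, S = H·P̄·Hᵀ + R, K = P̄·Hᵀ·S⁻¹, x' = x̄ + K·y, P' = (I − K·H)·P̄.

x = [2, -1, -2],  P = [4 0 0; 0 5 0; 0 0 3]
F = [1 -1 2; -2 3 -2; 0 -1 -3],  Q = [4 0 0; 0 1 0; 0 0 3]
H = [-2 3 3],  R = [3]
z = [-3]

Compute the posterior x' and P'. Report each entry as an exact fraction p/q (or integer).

x' = [792/857, -10259/1714, 4809/857]
P' = [2607/857 -798/857 2439/857; -798/857 36235/1714 -18499/857; 2439/857 -18499/857 20195/857]

x̄ = F·x = [-1, -3, 7]
P̄ = F·P·Fᵀ + Q = [25 -35 -13; -35 74 3; -13 3 35]
y = z − H·x̄ = [-17]
S = H·P̄·Hᵀ + R = [1714]
K = P̄·Hᵀ·S⁻¹ = [-97/857; 301/1714; 70/857]
x' = x̄ + K·y = [792/857, -10259/1714, 4809/857]
P' = (I − K·H)·P̄ = [2607/857 -798/857 2439/857; -798/857 36235/1714 -18499/857; 2439/857 -18499/857 20195/857]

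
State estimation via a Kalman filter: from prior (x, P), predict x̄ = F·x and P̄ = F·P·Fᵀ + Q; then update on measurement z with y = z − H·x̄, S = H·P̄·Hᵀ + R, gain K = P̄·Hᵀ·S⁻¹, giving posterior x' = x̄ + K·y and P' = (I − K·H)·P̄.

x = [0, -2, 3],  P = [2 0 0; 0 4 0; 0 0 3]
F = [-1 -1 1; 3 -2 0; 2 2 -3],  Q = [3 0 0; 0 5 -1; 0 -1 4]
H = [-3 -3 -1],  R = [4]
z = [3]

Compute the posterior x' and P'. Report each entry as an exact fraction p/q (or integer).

x̄ = F·x = [5, 4, -13]
P̄ = F·P·Fᵀ + Q = [12 2 -21; 2 39 -5; -21 -5 55]
y = z − H·x̄ = [17]
S = H·P̄·Hᵀ + R = [398]
K = P̄·Hᵀ·S⁻¹ = [-21/398; -59/199; 23/398]
x' = x̄ + K·y = [1633/398, -207/199, -4783/398]
P' = (I − K·H)·P̄ = [4335/398 -841/199 -7875/398; -841/199 799/199 362/199; -7875/398 362/199 21361/398]

x' = [1633/398, -207/199, -4783/398]
P' = [4335/398 -841/199 -7875/398; -841/199 799/199 362/199; -7875/398 362/199 21361/398]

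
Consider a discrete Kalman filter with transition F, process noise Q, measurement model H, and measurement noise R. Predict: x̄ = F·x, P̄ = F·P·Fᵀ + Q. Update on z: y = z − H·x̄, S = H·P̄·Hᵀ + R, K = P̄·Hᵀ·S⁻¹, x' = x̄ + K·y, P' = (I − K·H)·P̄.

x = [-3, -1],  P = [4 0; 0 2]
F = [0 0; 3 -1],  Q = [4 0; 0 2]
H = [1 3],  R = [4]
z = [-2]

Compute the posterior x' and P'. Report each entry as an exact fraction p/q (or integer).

x̄ = F·x = [0, -8]
P̄ = F·P·Fᵀ + Q = [4 0; 0 40]
y = z − H·x̄ = [22]
S = H·P̄·Hᵀ + R = [368]
K = P̄·Hᵀ·S⁻¹ = [1/92; 15/46]
x' = x̄ + K·y = [11/46, -19/23]
P' = (I − K·H)·P̄ = [91/23 -30/23; -30/23 20/23]

x' = [11/46, -19/23]
P' = [91/23 -30/23; -30/23 20/23]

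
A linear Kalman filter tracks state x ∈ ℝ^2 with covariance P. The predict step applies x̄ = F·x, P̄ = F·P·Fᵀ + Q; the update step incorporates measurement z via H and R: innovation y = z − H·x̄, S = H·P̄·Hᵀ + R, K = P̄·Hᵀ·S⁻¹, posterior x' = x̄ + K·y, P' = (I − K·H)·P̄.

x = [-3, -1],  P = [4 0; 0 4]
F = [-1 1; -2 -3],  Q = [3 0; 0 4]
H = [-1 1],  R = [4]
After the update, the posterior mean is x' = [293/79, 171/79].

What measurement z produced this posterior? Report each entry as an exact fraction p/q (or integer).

z = [-2]

x̄ = F·x = [2, 9]
P̄ = F·P·Fᵀ + Q = [11 -4; -4 56]
S = H·P̄·Hᵀ + R = [79]
K = P̄·Hᵀ·S⁻¹ = [-15/79; 60/79]
x' − x̄ = [135/79, -540/79] = K·y
y = (KᵀK)⁻¹·Kᵀ·(x' − x̄) = [-9]
z = y + H·x̄ = [-9] + [7] = [-2]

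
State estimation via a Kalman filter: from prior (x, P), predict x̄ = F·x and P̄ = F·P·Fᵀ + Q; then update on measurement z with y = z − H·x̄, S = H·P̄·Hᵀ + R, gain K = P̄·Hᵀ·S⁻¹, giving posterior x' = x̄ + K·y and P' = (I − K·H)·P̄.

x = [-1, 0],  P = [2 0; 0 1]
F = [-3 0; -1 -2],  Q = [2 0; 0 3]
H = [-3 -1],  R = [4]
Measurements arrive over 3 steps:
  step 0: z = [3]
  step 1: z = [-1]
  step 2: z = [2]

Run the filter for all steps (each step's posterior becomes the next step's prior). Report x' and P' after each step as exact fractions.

step 0: x̄ = F·x = [3, 1]
step 0: P̄ = F·P·Fᵀ + Q = [20 6; 6 9]
step 0: y = z − H·x̄ = [13]
step 0: S = H·P̄·Hᵀ + R = [229]
step 0: K = P̄·Hᵀ·S⁻¹ = [-66/229; -27/229]
step 0: x' = x̄ + K·y = [-171/229, -122/229]
step 0: P' = (I − K·H)·P̄ = [224/229 -408/229; -408/229 1332/229]
step 1: x̄ = F·x = [513/229, 415/229]
step 1: P̄ = F·P·Fᵀ + Q = [2474/229 -1776/229; -1776/229 4607/229]
step 1: y = z − H·x̄ = [1725/229]
step 1: S = H·P̄·Hᵀ + R = [17133/229]
step 1: K = P̄·Hᵀ·S⁻¹ = [-1882/5711; 721/17133]
step 1: x' = x̄ + K·y = [-1383/5711, 12160/5711]
step 1: P' = (I − K·H)·P̄ = [15298/5711 -38366/5711; -38366/5711 342410/17133]
step 2: x̄ = F·x = [4149/5711, -22937/5711]
step 2: P̄ = F·P·Fᵀ + Q = [149104/5711 -184302/5711; -184302/5711 1006541/17133]
step 2: y = z − H·x̄ = [932/5711]
step 2: S = H·P̄·Hᵀ + R = [1783445/17133]
step 2: K = P̄·Hᵀ·S⁻¹ = [-157806/356689; 652177/1783445]
step 2: x' = x̄ + K·y = [233379/356689, -7056391/1783445]
step 2: P' = (I − K·H)·P̄ = [2045036/356689 -5503884/356689; -5503884/356689 79949552/1783445]

step 0: x' = [-171/229, -122/229], P' = [224/229 -408/229; -408/229 1332/229]
step 1: x' = [-1383/5711, 12160/5711], P' = [15298/5711 -38366/5711; -38366/5711 342410/17133]
step 2: x' = [233379/356689, -7056391/1783445], P' = [2045036/356689 -5503884/356689; -5503884/356689 79949552/1783445]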